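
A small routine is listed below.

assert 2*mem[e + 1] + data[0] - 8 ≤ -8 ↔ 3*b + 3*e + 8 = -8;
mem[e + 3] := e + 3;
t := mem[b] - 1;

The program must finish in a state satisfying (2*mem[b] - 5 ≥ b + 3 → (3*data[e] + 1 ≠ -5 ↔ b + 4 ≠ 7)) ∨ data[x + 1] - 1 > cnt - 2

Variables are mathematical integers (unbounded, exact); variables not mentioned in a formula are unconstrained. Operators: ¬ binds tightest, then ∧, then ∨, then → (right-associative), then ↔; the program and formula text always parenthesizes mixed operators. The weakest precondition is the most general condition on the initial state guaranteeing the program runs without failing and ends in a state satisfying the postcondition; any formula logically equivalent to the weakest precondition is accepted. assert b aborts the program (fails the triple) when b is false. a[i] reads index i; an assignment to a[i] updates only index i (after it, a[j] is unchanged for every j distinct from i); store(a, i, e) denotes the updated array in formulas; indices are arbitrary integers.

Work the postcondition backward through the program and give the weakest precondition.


Working backward. After the program, the postcondition (2*mem[b] - 5 ≥ b + 3 → (3*data[e] + 1 ≠ -5 ↔ b + 4 ≠ 7)) ∨ data[x + 1] - 1 > cnt - 2 must hold; in canonical form it is (2*mem[b] ≥ b + 8 → (3*data[e] ≠ -6 ↔ b ≠ 3)) ∨ data[x + 1] > cnt - 1.
Before t := mem[b] - 1: (2*mem[b] ≥ b + 8 → (3*data[e] ≠ -6 ↔ b ≠ 3)) ∨ data[x + 1] > cnt - 1
Before mem[e + 3] := e + 3: (2*store(mem, e + 3, e + 3)[b] ≥ b + 8 → (3*data[e] ≠ -6 ↔ b ≠ 3)) ∨ data[x + 1] > cnt - 1
Before assert 2*mem[e + 1] + data[0] - 8 ≤ -8 ↔ 3*b + 3*e + 8 = -8: (data[0] + 2*mem[e + 1] ≤ 0 ↔ 3*b + 3*e = -16) ∧ ((2*store(mem, e + 3, e + 3)[b] ≥ b + 8 → (3*data[e] ≠ -6 ↔ b ≠ 3)) ∨ data[x + 1] > cnt - 1)
Answer: WP = (data[0] + 2*mem[e + 1] ≤ 0 ↔ 3*b + 3*e = -16) ∧ ((2*store(mem, e + 3, e + 3)[b] ≥ b + 8 → (3*data[e] ≠ -6 ↔ b ≠ 3)) ∨ data[x + 1] > cnt - 1)


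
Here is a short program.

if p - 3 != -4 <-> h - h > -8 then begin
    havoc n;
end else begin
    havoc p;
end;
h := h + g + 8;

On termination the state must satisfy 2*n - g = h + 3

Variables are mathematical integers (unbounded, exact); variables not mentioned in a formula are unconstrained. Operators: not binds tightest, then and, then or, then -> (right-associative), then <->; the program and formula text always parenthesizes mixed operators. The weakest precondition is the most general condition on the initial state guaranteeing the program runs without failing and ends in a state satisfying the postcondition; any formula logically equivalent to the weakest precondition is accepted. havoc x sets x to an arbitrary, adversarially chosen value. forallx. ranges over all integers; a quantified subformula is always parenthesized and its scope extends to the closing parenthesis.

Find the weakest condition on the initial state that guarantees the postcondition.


Working backward. After the program, the postcondition 2*n - g = h + 3 must hold; in canonical form it is 2*n = g + h + 3.
Before h := h + g + 8: 2*n = 2*g + h + 11
Then branch requires forall n_1. 2*n_1 = 2*g + h + 11; else branch requires 2*n = 2*g + h + 11.
Before the if: (p != -1 -> (forall n_1. 2*n_1 = 2*g + h + 11)) and ((not (p != -1)) -> 2*n = 2*g + h + 11)
Answer: WP = (p != -1 -> (forall n_1. 2*n_1 = 2*g + h + 11)) and ((not (p != -1)) -> 2*n = 2*g + h + 11)


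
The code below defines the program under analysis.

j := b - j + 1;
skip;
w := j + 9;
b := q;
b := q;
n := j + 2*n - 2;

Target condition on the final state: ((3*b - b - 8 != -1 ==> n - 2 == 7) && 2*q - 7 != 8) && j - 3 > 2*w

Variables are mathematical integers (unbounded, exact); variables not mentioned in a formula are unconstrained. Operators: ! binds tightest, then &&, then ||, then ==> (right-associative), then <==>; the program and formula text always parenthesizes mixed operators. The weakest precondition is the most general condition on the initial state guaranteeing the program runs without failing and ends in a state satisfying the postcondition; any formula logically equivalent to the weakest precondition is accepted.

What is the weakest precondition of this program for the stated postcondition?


Working backward. After the program, the postcondition ((3*b - b - 8 != -1 ==> n - 2 == 7) && 2*q - 7 != 8) && j - 3 > 2*w must hold; in canonical form it is (2*b != 7 ==> n == 9) && 2*q != 15 && j > 2*w + 3.
Before n := j + 2*n - 2: (2*b != 7 ==> j + 2*n == 11) && 2*q != 15 && j > 2*w + 3
Before b := q: (2*q != 7 ==> j + 2*n == 11) && 2*q != 15 && j > 2*w + 3
Before b := q: (2*q != 7 ==> j + 2*n == 11) && 2*q != 15 && j > 2*w + 3
Before w := j + 9: (2*q != 7 ==> j + 2*n == 11) && 2*q != 15 && j < -21
Before skip: (2*q != 7 ==> j + 2*n == 11) && 2*q != 15 && j < -21
Before j := b - j + 1: (2*q != 7 ==> b + 2*n == j + 10) && 2*q != 15 && b < j - 22
Answer: WP = (2*q != 7 ==> b + 2*n == j + 10) && 2*q != 15 && b < j - 22


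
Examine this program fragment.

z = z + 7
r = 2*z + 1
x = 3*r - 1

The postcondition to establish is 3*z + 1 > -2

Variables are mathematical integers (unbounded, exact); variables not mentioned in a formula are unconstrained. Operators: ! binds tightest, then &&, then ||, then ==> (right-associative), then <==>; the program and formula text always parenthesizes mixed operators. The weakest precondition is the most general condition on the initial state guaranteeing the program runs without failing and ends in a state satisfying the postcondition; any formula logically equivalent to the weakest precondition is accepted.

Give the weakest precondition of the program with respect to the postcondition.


Working backward. After the program, the postcondition 3*z + 1 > -2 must hold; in canonical form it is 3*z > -3.
Before x := 3*r - 1: 3*z > -3
Before r := 2*z + 1: 3*z > -3
Before z := z + 7: 3*z > -24
Answer: WP = 3*z > -24


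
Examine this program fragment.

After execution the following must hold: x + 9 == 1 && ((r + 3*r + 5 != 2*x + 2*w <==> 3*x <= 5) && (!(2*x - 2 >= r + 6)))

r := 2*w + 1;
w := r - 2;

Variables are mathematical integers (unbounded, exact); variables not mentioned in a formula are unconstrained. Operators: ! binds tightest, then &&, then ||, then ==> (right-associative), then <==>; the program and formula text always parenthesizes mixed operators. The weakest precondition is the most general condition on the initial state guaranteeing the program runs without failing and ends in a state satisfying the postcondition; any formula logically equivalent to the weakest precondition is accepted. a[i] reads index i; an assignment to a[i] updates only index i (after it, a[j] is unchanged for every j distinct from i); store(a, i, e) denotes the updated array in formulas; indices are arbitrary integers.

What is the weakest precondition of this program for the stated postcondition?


Working backward. After the program, the postcondition x + 9 == 1 && ((r + 3*r + 5 != 2*x + 2*w <==> 3*x <= 5) && (!(2*x - 2 >= r + 6))) must hold; in canonical form it is x == -8 && (4*r != 2*w + 2*x - 5 <==> 3*x <= 5) && (!(2*x >= r + 8)).
Before w := r - 2: x == -8 && (2*r != 2*x - 9 <==> 3*x <= 5) && (!(2*x >= r + 8))
Before r := 2*w + 1: x == -8 && (4*w != 2*x - 11 <==> 3*x <= 5) && (!(2*x >= 2*w + 9))
Answer: WP = x == -8 && (4*w != 2*x - 11 <==> 3*x <= 5) && (!(2*x >= 2*w + 9))


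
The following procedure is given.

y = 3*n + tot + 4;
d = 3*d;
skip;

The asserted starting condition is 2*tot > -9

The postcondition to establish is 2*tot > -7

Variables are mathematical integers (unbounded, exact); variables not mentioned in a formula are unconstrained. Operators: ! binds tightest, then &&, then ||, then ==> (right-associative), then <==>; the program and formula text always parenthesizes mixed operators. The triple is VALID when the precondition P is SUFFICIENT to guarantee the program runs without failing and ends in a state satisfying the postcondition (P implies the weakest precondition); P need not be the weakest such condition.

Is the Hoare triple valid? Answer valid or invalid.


Working backward. After the program, 2*tot > -7 must hold.
Before skip: 2*tot > -7
Before d := 3*d: 2*tot > -7
Before y := 3*n + tot + 4: 2*tot > -7
The weakest precondition is 2*tot > -7.
Check whether 2*tot > -9 implies it.
Countermodel: at the initial state tot = -4, the precondition holds but the weakest precondition fails.
Answer: invalid


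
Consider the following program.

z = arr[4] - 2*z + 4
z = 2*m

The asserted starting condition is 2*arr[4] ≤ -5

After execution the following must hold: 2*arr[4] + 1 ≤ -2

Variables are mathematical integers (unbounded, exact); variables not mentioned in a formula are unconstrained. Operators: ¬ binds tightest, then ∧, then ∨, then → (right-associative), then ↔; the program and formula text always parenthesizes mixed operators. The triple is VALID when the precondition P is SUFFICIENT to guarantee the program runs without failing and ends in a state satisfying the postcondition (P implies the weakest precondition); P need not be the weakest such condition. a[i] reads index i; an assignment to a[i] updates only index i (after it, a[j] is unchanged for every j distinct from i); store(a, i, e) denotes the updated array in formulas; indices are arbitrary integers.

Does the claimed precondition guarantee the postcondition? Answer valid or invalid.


Working backward. After the program, the postcondition 2*arr[4] + 1 ≤ -2 must hold; in canonical form it is 2*arr[4] ≤ -3.
Before z := 2*m: 2*arr[4] ≤ -3
Before z := arr[4] - 2*z + 4: 2*arr[4] ≤ -3
The weakest precondition is 2*arr[4] ≤ -3.
Check whether 2*arr[4] ≤ -5 implies it.
Every state satisfying the precondition satisfies the weakest precondition: the implication holds.
Answer: valid


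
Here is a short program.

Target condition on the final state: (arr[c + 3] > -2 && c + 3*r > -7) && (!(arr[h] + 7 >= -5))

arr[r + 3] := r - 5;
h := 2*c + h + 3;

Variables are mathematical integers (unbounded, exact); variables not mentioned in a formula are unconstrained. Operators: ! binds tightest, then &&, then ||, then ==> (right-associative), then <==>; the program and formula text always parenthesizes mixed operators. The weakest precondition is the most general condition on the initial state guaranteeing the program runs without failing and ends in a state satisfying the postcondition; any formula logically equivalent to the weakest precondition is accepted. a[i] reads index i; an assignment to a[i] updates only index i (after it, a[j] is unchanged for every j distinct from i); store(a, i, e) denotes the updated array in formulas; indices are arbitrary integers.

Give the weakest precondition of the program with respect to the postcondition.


Working backward. After the program, the postcondition (arr[c + 3] > -2 && c + 3*r > -7) && (!(arr[h] + 7 >= -5)) must hold; in canonical form it is arr[c + 3] > -2 && c + 3*r > -7 && (!(arr[h] >= -12)).
Before h := 2*c + h + 3: arr[c + 3] > -2 && c + 3*r > -7 && (!(arr[2*c + h + 3] >= -12))
Before arr[r + 3] := r - 5: store(arr, r + 3, r - 5)[c + 3] > -2 && c + 3*r > -7 && (!(store(arr, r + 3, r - 5)[2*c + h + 3] >= -12))
Answer: WP = store(arr, r + 3, r - 5)[c + 3] > -2 && c + 3*r > -7 && (!(store(arr, r + 3, r - 5)[2*c + h + 3] >= -12))


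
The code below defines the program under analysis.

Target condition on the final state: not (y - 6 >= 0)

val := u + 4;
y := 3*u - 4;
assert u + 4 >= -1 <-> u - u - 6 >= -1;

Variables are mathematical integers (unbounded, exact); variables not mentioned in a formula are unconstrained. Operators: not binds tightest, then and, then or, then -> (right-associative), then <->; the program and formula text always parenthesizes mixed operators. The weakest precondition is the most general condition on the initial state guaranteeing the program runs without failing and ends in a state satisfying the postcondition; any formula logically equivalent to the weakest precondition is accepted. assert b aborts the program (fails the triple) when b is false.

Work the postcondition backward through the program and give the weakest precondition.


Working backward. After the program, the postcondition not (y - 6 >= 0) must hold; in canonical form it is not (y >= 6).
Before assert u + 4 >= -1 <-> u - u - 6 >= -1: (not (u >= -5)) and (not (y >= 6))
Before y := 3*u - 4: (not (u >= -5)) and (not (3*u >= 10))
Before val := u + 4: (not (u >= -5)) and (not (3*u >= 10))
Answer: WP = (not (u >= -5)) and (not (3*u >= 10))


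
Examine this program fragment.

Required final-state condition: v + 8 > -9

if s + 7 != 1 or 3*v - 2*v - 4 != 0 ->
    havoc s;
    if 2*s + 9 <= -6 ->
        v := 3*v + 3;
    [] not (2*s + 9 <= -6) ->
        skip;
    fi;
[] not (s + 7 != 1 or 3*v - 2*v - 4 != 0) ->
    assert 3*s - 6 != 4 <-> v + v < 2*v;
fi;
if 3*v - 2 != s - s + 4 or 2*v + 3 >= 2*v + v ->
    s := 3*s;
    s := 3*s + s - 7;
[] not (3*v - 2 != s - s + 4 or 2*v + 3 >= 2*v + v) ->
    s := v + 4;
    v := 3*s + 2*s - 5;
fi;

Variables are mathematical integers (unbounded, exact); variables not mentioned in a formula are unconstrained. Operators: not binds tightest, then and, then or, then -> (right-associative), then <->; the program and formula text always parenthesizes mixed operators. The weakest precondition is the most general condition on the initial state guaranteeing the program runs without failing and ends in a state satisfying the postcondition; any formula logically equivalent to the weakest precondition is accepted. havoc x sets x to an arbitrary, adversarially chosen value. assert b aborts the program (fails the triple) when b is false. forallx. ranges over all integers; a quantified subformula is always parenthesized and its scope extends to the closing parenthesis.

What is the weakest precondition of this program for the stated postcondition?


Working backward. After the program, the postcondition v + 8 > -9 must hold; in canonical form it is v > -17.
Then branch requires v > -17; else branch requires 5*v > -32.
Before the if: ((3*v != 6 or v <= 3) -> v > -17) and ((not (3*v != 6 or v <= 3)) -> 5*v > -32)
Then branch requires forall s_1. ((2*s_1 <= -15 -> (((9*v != -3 or 3*v <= 0) -> 3*v > -20) and ((not (9*v != -3 or 3*v <= 0)) -> 15*v > -47))) and ((not (2*s_1 <= -15)) -> (((3*v != 6 or v <= 3) -> v > -17) and ((not (3*v != 6 or v <= 3)) -> 5*v > -32)))); else branch requires (not (3*s != 10)) and ((3*v != 6 or v <= 3) -> v > -17) and ((not (3*v != 6 or v <= 3)) -> 5*v > -32).
Before the if: ((s != -6 or v != 4) -> (forall s_1. ((2*s_1 <= -15 -> (((9*v != -3 or 3*v <= 0) -> 3*v > -20) and ((not (9*v != -3 or 3*v <= 0)) -> 15*v > -47))) and ((not (2*s_1 <= -15)) -> (((3*v != 6 or v <= 3) -> v > -17) and ((not (3*v != 6 or v <= 3)) -> 5*v > -32)))))) and ((not (s != -6 or v != 4)) -> ((not (3*s != 10)) and ((3*v != 6 or v <= 3) -> v > -17) and ((not (3*v != 6 or v <= 3)) -> 5*v > -32)))
Answer: WP = ((s != -6 or v != 4) -> (forall s_1. ((2*s_1 <= -15 -> (((9*v != -3 or 3*v <= 0) -> 3*v > -20) and ((not (9*v != -3 or 3*v <= 0)) -> 15*v > -47))) and ((not (2*s_1 <= -15)) -> (((3*v != 6 or v <= 3) -> v > -17) and ((not (3*v != 6 or v <= 3)) -> 5*v > -32)))))) and ((not (s != -6 or v != 4)) -> ((not (3*s != 10)) and ((3*v != 6 or v <= 3) -> v > -17) and ((not (3*v != 6 or v <= 3)) -> 5*v > -32)))


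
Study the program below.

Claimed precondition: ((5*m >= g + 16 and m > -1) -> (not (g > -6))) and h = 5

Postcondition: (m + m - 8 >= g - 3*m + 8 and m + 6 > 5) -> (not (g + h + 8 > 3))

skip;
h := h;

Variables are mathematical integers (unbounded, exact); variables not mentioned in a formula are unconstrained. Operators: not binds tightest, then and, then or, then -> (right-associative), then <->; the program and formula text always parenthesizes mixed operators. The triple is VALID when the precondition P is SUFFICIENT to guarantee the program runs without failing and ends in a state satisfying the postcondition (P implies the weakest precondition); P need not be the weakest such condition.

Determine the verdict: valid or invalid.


Working backward. After the program, the postcondition (m + m - 8 >= g - 3*m + 8 and m + 6 > 5) -> (not (g + h + 8 > 3)) must hold; in canonical form it is (5*m >= g + 16 and m > -1) -> (not (g + h > -5)).
Before h := h: (5*m >= g + 16 and m > -1) -> (not (g + h > -5))
Before skip: (5*m >= g + 16 and m > -1) -> (not (g + h > -5))
The weakest precondition is (5*m >= g + 16 and m > -1) -> (not (g + h > -5)).
Check whether ((5*m >= g + 16 and m > -1) -> (not (g > -6))) and h = 5 implies it.
Countermodel: at the initial state g = -6, h = 5, m = 2, the precondition holds but the weakest precondition fails.
Answer: invalid


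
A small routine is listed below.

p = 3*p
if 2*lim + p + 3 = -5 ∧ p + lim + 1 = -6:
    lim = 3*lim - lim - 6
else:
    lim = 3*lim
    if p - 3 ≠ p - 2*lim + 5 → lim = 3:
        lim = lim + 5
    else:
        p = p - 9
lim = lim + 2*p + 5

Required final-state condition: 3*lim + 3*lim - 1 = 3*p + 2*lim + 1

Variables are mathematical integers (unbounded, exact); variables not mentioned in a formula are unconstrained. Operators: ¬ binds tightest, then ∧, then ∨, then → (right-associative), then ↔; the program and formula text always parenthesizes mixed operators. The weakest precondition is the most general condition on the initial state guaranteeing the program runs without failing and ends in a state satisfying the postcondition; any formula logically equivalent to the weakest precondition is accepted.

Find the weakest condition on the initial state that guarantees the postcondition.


Working backward. After the program, the postcondition 3*lim + 3*lim - 1 = 3*p + 2*lim + 1 must hold; in canonical form it is 4*lim = 3*p + 2.
Before lim := lim + 2*p + 5: 4*lim + 5*p = -18
Then branch requires 8*lim + 5*p = 6; else branch requires ((6*lim ≠ 8 → 3*lim = 3) → 12*lim + 5*p = -38) ∧ ((¬(6*lim ≠ 8 → 3*lim = 3)) → 12*lim + 5*p = 27).
Before the if: ((2*lim + p = -8 ∧ lim + p = -7) → 8*lim + 5*p = 6) ∧ ((¬(2*lim + p = -8 ∧ lim + p = -7)) → (((6*lim ≠ 8 → 3*lim = 3) → 12*lim + 5*p = -38) ∧ ((¬(6*lim ≠ 8 → 3*lim = 3)) → 12*lim + 5*p = 27)))
Before p := 3*p: ((2*lim + 3*p = -8 ∧ lim + 3*p = -7) → 8*lim + 15*p = 6) ∧ ((¬(2*lim + 3*p = -8 ∧ lim + 3*p = -7)) → (((6*lim ≠ 8 → 3*lim = 3) → 12*lim + 15*p = -38) ∧ ((¬(6*lim ≠ 8 → 3*lim = 3)) → 12*lim + 15*p = 27)))
Answer: WP = ((2*lim + 3*p = -8 ∧ lim + 3*p = -7) → 8*lim + 15*p = 6) ∧ ((¬(2*lim + 3*p = -8 ∧ lim + 3*p = -7)) → (((6*lim ≠ 8 → 3*lim = 3) → 12*lim + 15*p = -38) ∧ ((¬(6*lim ≠ 8 → 3*lim = 3)) → 12*lim + 15*p = 27)))


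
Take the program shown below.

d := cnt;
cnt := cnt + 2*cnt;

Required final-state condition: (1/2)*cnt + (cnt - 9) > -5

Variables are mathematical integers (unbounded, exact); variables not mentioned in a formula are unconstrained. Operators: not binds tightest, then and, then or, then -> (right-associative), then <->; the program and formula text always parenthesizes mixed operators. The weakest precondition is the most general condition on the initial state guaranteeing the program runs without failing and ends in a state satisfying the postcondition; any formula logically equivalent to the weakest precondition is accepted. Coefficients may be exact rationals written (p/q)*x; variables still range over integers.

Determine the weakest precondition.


Working backward. After the program, the postcondition (1/2)*cnt + (cnt - 9) > -5 must hold; in canonical form it is (3/2)*cnt > 4.
Before cnt := cnt + 2*cnt: (9/2)*cnt > 4
Before d := cnt: (9/2)*cnt > 4
Answer: WP = (9/2)*cnt > 4


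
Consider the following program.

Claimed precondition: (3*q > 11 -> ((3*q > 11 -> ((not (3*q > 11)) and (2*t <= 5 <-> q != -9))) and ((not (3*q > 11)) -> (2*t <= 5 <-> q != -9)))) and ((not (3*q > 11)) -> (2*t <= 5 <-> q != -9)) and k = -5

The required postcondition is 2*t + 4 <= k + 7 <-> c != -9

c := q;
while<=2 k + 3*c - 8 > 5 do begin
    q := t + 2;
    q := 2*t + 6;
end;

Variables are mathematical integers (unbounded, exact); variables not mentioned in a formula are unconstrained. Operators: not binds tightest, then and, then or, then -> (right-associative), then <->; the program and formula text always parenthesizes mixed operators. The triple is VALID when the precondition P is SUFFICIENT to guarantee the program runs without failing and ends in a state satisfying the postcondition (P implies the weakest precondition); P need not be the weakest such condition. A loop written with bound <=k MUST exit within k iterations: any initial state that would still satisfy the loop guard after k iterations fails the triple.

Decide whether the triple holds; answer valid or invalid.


Working backward. After the program, the postcondition 2*t + 4 <= k + 7 <-> c != -9 must hold; in canonical form it is 2*t <= k + 3 <-> c != -9.
Before the loop (bound <=2), unroll the exhaustion recursion (WP_0 = exit-now case; WP_j = one more guarded iteration, up to j = 2):
  WP_0: (not (3*c + k > 13)) and (2*t <= k + 3 <-> c != -9)
  WP_1: (3*c + k > 13 -> ((not (3*c + k > 13)) and (2*t <= k + 3 <-> c != -9))) and ((not (3*c + k > 13)) -> (2*t <= k + 3 <-> c != -9))
  WP_2: (3*c + k > 13 -> ((3*c + k > 13 -> ((not (3*c + k > 13)) and (2*t <= k + 3 <-> c != -9))) and ((not (3*c + k > 13)) -> (2*t <= k + 3 <-> c != -9)))) and ((not (3*c + k > 13)) -> (2*t <= k + 3 <-> c != -9))
So before the loop: (3*c + k > 13 -> ((3*c + k > 13 -> ((not (3*c + k > 13)) and (2*t <= k + 3 <-> c != -9))) and ((not (3*c + k > 13)) -> (2*t <= k + 3 <-> c != -9)))) and ((not (3*c + k > 13)) -> (2*t <= k + 3 <-> c != -9))
Before c := q: (k + 3*q > 13 -> ((k + 3*q > 13 -> ((not (k + 3*q > 13)) and (2*t <= k + 3 <-> q != -9))) and ((not (k + 3*q > 13)) -> (2*t <= k + 3 <-> q != -9)))) and ((not (k + 3*q > 13)) -> (2*t <= k + 3 <-> q != -9))
The weakest precondition is (k + 3*q > 13 -> ((k + 3*q > 13 -> ((not (k + 3*q > 13)) and (2*t <= k + 3 <-> q != -9))) and ((not (k + 3*q > 13)) -> (2*t <= k + 3 <-> q != -9)))) and ((not (k + 3*q > 13)) -> (2*t <= k + 3 <-> q != -9)).
Check whether (3*q > 11 -> ((3*q > 11 -> ((not (3*q > 11)) and (2*t <= 5 <-> q != -9))) and ((not (3*q > 11)) -> (2*t <= 5 <-> q != -9)))) and ((not (3*q > 11)) -> (2*t <= 5 <-> q != -9)) and k = -5 implies it.
Countermodel: at the initial state k = -5, q = -10, t = 0, the precondition holds but the weakest precondition fails.
Answer: invalid


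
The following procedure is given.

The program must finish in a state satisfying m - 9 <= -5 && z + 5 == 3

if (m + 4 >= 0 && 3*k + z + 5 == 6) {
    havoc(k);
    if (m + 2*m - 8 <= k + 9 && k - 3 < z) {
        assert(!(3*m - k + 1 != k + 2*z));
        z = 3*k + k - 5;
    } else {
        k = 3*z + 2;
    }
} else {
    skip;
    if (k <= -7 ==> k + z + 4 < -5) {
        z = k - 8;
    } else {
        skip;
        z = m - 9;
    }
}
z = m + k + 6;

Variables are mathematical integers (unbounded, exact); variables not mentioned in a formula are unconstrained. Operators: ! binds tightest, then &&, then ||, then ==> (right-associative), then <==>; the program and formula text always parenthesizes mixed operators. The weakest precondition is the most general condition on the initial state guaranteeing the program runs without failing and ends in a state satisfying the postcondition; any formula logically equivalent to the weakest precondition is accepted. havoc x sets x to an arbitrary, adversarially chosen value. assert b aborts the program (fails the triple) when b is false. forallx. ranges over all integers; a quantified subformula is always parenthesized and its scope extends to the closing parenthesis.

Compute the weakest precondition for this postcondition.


Working backward. After the program, the postcondition m - 9 <= -5 && z + 5 == 3 must hold; in canonical form it is m <= 4 && z == -2.
Before z := m + k + 6: m <= 4 && k + m == -8
Then branch requires forall k_1. (((3*m <= k_1 + 17 && k_1 < z + 3) ==> ((!(3*m != 2*k_1 + 2*z - 1)) && m <= 4 && k_1 + m == -8)) && ((!(3*m <= k_1 + 17 && k_1 < z + 3)) ==> (m <= 4 && m + 3*z == -10))); else branch requires ((k <= -7 ==> k + z < -9) ==> (m <= 4 && k + m == -8)) && ((!(k <= -7 ==> k + z < -9)) ==> (m <= 4 && k + m == -8)).
Before the if: ((m >= -4 && 3*k + z == 1) ==> (forall k_1. (((3*m <= k_1 + 17 && k_1 < z + 3) ==> ((!(3*m != 2*k_1 + 2*z - 1)) && m <= 4 && k_1 + m == -8)) && ((!(3*m <= k_1 + 17 && k_1 < z + 3)) ==> (m <= 4 && m + 3*z == -10))))) && ((!(m >= -4 && 3*k + z == 1)) ==> (((k <= -7 ==> k + z < -9) ==> (m <= 4 && k + m == -8)) && ((!(k <= -7 ==> k + z < -9)) ==> (m <= 4 && k + m == -8))))
Answer: WP = ((m >= -4 && 3*k + z == 1) ==> (forall k_1. (((3*m <= k_1 + 17 && k_1 < z + 3) ==> ((!(3*m != 2*k_1 + 2*z - 1)) && m <= 4 && k_1 + m == -8)) && ((!(3*m <= k_1 + 17 && k_1 < z + 3)) ==> (m <= 4 && m + 3*z == -10))))) && ((!(m >= -4 && 3*k + z == 1)) ==> (((k <= -7 ==> k + z < -9) ==> (m <= 4 && k + m == -8)) && ((!(k <= -7 ==> k + z < -9)) ==> (m <= 4 && k + m == -8))))


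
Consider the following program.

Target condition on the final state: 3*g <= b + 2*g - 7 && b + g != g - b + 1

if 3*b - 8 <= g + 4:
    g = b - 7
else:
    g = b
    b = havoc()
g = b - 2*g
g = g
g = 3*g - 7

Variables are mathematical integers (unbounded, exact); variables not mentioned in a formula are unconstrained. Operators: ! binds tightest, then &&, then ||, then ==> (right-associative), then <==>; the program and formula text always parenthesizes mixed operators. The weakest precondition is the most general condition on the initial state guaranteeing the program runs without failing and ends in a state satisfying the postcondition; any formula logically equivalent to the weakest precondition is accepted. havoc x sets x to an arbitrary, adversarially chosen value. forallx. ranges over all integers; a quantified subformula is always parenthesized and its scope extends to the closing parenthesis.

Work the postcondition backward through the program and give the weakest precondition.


Working backward. After the program, the postcondition 3*g <= b + 2*g - 7 && b + g != g - b + 1 must hold; in canonical form it is g <= b - 7 && 2*b != 1.
Before g := 3*g - 7: 3*g <= b && 2*b != 1
Before g := g: 3*g <= b && 2*b != 1
Before g := b - 2*g: 2*b <= 6*g && 2*b != 1
Then branch requires 4*b >= 42 && 2*b != 1; else branch requires forall b_1. (2*b_1 <= 6*b && 2*b_1 != 1).
Before the if: (3*b <= g + 12 ==> (4*b >= 42 && 2*b != 1)) && ((!(3*b <= g + 12)) ==> (forall b_1. (2*b_1 <= 6*b && 2*b_1 != 1)))
Answer: WP = (3*b <= g + 12 ==> (4*b >= 42 && 2*b != 1)) && ((!(3*b <= g + 12)) ==> (forall b_1. (2*b_1 <= 6*b && 2*b_1 != 1)))


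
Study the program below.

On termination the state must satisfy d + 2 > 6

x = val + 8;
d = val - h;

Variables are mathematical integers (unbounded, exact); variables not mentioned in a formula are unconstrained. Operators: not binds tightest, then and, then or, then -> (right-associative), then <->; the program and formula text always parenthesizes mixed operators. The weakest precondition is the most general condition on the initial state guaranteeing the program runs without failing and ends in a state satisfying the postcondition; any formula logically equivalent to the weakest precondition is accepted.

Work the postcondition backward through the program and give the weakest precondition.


Working backward. After the program, the postcondition d + 2 > 6 must hold; in canonical form it is d > 4.
Before d := val - h: val > h + 4
Before x := val + 8: val > h + 4
Answer: WP = val > h + 4


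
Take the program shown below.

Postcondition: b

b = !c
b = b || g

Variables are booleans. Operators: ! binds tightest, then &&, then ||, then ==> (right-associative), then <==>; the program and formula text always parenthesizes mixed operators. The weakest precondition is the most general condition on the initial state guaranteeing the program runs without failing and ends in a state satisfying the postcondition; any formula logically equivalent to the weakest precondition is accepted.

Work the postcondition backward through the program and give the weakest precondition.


Working backward. After the program, b must hold.
Before b := b || g: b || g
Before b := !c: (!c) || g
Answer: WP = (!c) || g


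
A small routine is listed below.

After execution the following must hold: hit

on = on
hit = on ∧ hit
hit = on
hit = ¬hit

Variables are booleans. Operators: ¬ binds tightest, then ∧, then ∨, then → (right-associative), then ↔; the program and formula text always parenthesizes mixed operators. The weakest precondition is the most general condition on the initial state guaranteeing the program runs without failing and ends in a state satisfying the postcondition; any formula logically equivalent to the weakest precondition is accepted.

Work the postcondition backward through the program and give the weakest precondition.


Working backward. After the program, hit must hold.
Before hit := ¬hit: ¬hit
Before hit := on: ¬on
Before hit := on ∧ hit: ¬on
Before on := on: ¬on
Answer: WP = ¬on


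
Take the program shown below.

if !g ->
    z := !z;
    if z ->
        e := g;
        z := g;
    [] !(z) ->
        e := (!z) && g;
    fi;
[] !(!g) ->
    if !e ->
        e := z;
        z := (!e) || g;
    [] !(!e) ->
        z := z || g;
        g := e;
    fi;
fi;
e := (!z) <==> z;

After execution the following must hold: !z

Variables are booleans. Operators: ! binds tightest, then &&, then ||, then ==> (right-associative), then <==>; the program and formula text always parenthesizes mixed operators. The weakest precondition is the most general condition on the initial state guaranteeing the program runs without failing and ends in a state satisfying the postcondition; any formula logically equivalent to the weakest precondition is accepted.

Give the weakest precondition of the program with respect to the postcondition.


Working backward. After the program, !z must hold.
Before e := (!z) <==> z: !z
Then branch requires (!z) ==> (!g); else branch requires ((!e) ==> (!((!z) || g))) && (e ==> (!(z || g))).
Before the if: ((!g) ==> ((!z) ==> (!g))) && (g ==> (((!e) ==> (!((!z) || g))) && (e ==> (!(z || g)))))
Answer: WP = ((!g) ==> ((!z) ==> (!g))) && (g ==> (((!e) ==> (!((!z) || g))) && (e ==> (!(z || g)))))


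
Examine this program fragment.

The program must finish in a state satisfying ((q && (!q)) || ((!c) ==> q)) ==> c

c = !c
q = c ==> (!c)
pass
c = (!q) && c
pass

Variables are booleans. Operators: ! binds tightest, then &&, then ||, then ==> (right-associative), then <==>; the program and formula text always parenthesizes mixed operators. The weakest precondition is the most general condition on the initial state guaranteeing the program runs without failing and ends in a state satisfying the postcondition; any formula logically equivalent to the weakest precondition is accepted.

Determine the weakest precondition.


Working backward. After the program, the postcondition ((q && (!q)) || ((!c) ==> q)) ==> c must hold; in canonical form it is ((!c) ==> q) ==> c.
Before skip: ((!c) ==> q) ==> c
Before c := (!q) && c: ((!((!q) && c)) ==> q) ==> ((!q) && c)
Before skip: ((!((!q) && c)) ==> q) ==> ((!q) && c)
Before q := c ==> (!c): ((!((!(c ==> (!c))) && c)) ==> (c ==> (!c))) ==> ((!(c ==> (!c))) && c)
Before c := !c: ((!((!((!c) ==> c)) && (!c))) ==> ((!c) ==> c)) ==> ((!((!c) ==> c)) && (!c))
Answer: WP = ((!((!((!c) ==> c)) && (!c))) ==> ((!c) ==> c)) ==> ((!((!c) ==> c)) && (!c))


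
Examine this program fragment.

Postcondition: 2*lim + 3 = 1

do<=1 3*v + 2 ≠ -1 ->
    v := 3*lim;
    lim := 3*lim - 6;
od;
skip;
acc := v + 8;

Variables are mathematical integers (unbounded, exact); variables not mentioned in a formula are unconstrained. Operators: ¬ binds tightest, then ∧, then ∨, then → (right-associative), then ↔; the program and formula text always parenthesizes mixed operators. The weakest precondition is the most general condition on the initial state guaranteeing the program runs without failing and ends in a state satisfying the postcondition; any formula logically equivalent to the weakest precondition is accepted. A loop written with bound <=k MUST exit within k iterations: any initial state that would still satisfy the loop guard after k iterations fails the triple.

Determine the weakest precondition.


Working backward. After the program, the postcondition 2*lim + 3 = 1 must hold; in canonical form it is 2*lim = -2.
Before acc := v + 8: 2*lim = -2
Before skip: 2*lim = -2
Before the loop (bound <=1), unroll the exhaustion recursion (WP_0 = exit-now case; WP_j = one more guarded iteration, up to j = 1):
  WP_0: (¬(3*v ≠ -3)) ∧ 2*lim = -2
  WP_1: (3*v ≠ -3 → ((¬(9*lim ≠ -3)) ∧ 6*lim = 10)) ∧ ((¬(3*v ≠ -3)) → 2*lim = -2)
So before the loop: (3*v ≠ -3 → ((¬(9*lim ≠ -3)) ∧ 6*lim = 10)) ∧ ((¬(3*v ≠ -3)) → 2*lim = -2)
Answer: WP = (3*v ≠ -3 → ((¬(9*lim ≠ -3)) ∧ 6*lim = 10)) ∧ ((¬(3*v ≠ -3)) → 2*lim = -2)


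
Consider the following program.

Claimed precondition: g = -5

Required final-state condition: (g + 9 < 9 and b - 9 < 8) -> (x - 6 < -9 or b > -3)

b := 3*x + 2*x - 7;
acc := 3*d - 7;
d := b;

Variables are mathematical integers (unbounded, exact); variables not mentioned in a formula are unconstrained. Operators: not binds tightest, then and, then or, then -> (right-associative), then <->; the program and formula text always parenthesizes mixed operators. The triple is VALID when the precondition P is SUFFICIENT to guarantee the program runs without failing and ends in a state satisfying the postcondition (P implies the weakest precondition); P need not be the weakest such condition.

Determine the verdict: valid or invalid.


Working backward. After the program, the postcondition (g + 9 < 9 and b - 9 < 8) -> (x - 6 < -9 or b > -3) must hold; in canonical form it is (g < 0 and b < 17) -> (x < -3 or b > -3).
Before d := b: (g < 0 and b < 17) -> (x < -3 or b > -3)
Before acc := 3*d - 7: (g < 0 and b < 17) -> (x < -3 or b > -3)
Before b := 3*x + 2*x - 7: (g < 0 and 5*x < 24) -> (x < -3 or 5*x > 4)
The weakest precondition is (g < 0 and 5*x < 24) -> (x < -3 or 5*x > 4).
Check whether g = -5 implies it.
Countermodel: at the initial state g = -5, x = -3, the precondition holds but the weakest precondition fails.
Answer: invalid


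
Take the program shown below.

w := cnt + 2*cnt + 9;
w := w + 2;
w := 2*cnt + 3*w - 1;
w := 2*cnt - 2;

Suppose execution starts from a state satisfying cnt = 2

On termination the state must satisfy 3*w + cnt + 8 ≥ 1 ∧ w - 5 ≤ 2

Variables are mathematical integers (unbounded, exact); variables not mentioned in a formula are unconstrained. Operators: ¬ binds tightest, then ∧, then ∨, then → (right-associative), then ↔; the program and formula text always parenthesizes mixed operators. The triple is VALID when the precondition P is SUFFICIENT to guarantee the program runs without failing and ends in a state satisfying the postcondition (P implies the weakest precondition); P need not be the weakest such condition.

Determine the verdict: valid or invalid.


Working backward. After the program, the postcondition 3*w + cnt + 8 ≥ 1 ∧ w - 5 ≤ 2 must hold; in canonical form it is cnt + 3*w ≥ -7 ∧ w ≤ 7.
Before w := 2*cnt - 2: 7*cnt ≥ -1 ∧ 2*cnt ≤ 9
Before w := 2*cnt + 3*w - 1: 7*cnt ≥ -1 ∧ 2*cnt ≤ 9
Before w := w + 2: 7*cnt ≥ -1 ∧ 2*cnt ≤ 9
Before w := cnt + 2*cnt + 9: 7*cnt ≥ -1 ∧ 2*cnt ≤ 9
The weakest precondition is 7*cnt ≥ -1 ∧ 2*cnt ≤ 9.
Check whether cnt = 2 implies it.
Every state satisfying the precondition satisfies the weakest precondition: the implication holds.
Answer: valid


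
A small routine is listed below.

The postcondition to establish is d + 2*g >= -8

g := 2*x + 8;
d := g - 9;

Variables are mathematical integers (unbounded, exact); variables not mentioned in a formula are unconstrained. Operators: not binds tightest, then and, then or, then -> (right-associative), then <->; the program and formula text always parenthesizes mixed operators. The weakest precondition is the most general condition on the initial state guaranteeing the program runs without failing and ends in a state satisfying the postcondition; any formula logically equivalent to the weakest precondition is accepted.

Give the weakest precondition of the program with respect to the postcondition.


Working backward. After the program, d + 2*g >= -8 must hold.
Before d := g - 9: 3*g >= 1
Before g := 2*x + 8: 6*x >= -23
Answer: WP = 6*x >= -23


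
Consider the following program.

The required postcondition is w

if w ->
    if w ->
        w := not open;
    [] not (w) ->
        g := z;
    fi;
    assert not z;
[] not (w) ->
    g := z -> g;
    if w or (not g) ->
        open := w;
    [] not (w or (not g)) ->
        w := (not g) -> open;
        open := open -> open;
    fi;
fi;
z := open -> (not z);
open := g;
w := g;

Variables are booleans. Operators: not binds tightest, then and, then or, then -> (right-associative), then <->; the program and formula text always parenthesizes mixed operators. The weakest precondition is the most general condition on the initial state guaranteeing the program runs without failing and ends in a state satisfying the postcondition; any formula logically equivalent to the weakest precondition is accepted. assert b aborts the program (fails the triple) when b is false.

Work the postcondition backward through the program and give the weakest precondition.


Working backward. After the program, w must hold.
Before w := g: g
Before open := g: g
Before z := open -> (not z): g
Then branch requires (w -> ((not z) and g)) and w; else branch requires ((w or (not (z -> g))) -> (z -> g)) and ((not (w or (not (z -> g)))) -> (z -> g)).
Before the if: (w -> ((w -> ((not z) and g)) and w)) and ((not w) -> (((w or (not (z -> g))) -> (z -> g)) and ((not (w or (not (z -> g)))) -> (z -> g))))
Answer: WP = (w -> ((w -> ((not z) and g)) and w)) and ((not w) -> (((w or (not (z -> g))) -> (z -> g)) and ((not (w or (not (z -> g)))) -> (z -> g))))


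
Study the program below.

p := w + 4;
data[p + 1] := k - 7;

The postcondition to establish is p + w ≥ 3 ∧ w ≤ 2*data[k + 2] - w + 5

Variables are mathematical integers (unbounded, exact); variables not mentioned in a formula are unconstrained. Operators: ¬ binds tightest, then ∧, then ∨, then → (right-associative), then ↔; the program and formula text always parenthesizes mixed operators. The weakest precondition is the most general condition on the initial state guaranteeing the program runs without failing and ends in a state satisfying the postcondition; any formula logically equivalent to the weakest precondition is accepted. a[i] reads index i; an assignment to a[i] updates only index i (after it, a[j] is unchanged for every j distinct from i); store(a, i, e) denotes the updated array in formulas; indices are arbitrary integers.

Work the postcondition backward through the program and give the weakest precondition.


Working backward. After the program, the postcondition p + w ≥ 3 ∧ w ≤ 2*data[k + 2] - w + 5 must hold; in canonical form it is p + w ≥ 3 ∧ 2*w ≤ 2*data[k + 2] + 5.
Before data[p + 1] := k - 7: p + w ≥ 3 ∧ 2*w ≤ 2*store(data, p + 1, k - 7)[k + 2] + 5
Before p := w + 4: 2*w ≥ -1 ∧ 2*w ≤ 2*store(data, w + 5, k - 7)[k + 2] + 5
Answer: WP = 2*w ≥ -1 ∧ 2*w ≤ 2*store(data, w + 5, k - 7)[k + 2] + 5


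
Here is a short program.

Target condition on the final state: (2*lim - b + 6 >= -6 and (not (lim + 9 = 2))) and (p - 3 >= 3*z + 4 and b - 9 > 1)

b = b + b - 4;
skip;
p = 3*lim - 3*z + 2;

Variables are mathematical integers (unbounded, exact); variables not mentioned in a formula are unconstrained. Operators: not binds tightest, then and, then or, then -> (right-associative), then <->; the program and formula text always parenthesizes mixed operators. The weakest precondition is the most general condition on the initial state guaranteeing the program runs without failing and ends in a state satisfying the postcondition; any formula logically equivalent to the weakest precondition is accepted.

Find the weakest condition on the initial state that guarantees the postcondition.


Working backward. After the program, the postcondition (2*lim - b + 6 >= -6 and (not (lim + 9 = 2))) and (p - 3 >= 3*z + 4 and b - 9 > 1) must hold; in canonical form it is 2*lim >= b - 12 and (not (lim = -7)) and p >= 3*z + 7 and b > 10.
Before p := 3*lim - 3*z + 2: 2*lim >= b - 12 and (not (lim = -7)) and 3*lim >= 6*z + 5 and b > 10
Before skip: 2*lim >= b - 12 and (not (lim = -7)) and 3*lim >= 6*z + 5 and b > 10
Before b := b + b - 4: 2*lim >= 2*b - 16 and (not (lim = -7)) and 3*lim >= 6*z + 5 and 2*b > 14
Answer: WP = 2*lim >= 2*b - 16 and (not (lim = -7)) and 3*lim >= 6*z + 5 and 2*b > 14
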